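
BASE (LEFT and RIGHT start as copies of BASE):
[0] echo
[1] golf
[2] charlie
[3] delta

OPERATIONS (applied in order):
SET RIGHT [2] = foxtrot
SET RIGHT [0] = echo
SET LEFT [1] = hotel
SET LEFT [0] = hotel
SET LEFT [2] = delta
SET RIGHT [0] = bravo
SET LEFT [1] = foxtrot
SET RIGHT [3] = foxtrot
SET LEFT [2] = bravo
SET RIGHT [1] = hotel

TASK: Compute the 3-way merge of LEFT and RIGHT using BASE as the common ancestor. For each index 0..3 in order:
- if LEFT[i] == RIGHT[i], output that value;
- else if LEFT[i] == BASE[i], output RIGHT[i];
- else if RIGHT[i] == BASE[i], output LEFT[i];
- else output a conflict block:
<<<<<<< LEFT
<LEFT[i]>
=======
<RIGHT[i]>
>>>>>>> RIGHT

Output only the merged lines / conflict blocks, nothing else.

Answer: <<<<<<< LEFT
hotel
=======
bravo
>>>>>>> RIGHT
<<<<<<< LEFT
foxtrot
=======
hotel
>>>>>>> RIGHT
<<<<<<< LEFT
bravo
=======
foxtrot
>>>>>>> RIGHT
foxtrot

Derivation:
Final LEFT:  [hotel, foxtrot, bravo, delta]
Final RIGHT: [bravo, hotel, foxtrot, foxtrot]
i=0: BASE=echo L=hotel R=bravo all differ -> CONFLICT
i=1: BASE=golf L=foxtrot R=hotel all differ -> CONFLICT
i=2: BASE=charlie L=bravo R=foxtrot all differ -> CONFLICT
i=3: L=delta=BASE, R=foxtrot -> take RIGHT -> foxtrot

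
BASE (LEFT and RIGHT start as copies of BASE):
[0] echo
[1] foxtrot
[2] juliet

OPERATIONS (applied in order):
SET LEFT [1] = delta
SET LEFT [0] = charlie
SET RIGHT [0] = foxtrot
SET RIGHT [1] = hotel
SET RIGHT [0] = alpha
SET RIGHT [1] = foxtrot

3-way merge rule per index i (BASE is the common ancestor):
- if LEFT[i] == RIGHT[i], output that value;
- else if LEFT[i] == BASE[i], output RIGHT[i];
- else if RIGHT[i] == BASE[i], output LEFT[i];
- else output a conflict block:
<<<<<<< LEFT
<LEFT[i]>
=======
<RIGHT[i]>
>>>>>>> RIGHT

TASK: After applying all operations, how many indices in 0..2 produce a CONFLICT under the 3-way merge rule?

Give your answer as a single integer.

Final LEFT:  [charlie, delta, juliet]
Final RIGHT: [alpha, foxtrot, juliet]
i=0: BASE=echo L=charlie R=alpha all differ -> CONFLICT
i=1: L=delta, R=foxtrot=BASE -> take LEFT -> delta
i=2: L=juliet R=juliet -> agree -> juliet
Conflict count: 1

Answer: 1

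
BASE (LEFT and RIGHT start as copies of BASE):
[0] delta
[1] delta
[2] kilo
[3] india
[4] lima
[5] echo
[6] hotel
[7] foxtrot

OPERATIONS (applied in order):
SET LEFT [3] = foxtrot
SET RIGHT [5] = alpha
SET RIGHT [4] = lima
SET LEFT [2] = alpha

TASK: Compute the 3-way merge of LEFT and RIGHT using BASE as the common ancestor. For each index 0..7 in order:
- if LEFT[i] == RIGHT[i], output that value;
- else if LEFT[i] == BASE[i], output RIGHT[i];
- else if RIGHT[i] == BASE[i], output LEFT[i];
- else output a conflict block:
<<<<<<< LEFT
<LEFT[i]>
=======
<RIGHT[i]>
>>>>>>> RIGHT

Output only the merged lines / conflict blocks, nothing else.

Final LEFT:  [delta, delta, alpha, foxtrot, lima, echo, hotel, foxtrot]
Final RIGHT: [delta, delta, kilo, india, lima, alpha, hotel, foxtrot]
i=0: L=delta R=delta -> agree -> delta
i=1: L=delta R=delta -> agree -> delta
i=2: L=alpha, R=kilo=BASE -> take LEFT -> alpha
i=3: L=foxtrot, R=india=BASE -> take LEFT -> foxtrot
i=4: L=lima R=lima -> agree -> lima
i=5: L=echo=BASE, R=alpha -> take RIGHT -> alpha
i=6: L=hotel R=hotel -> agree -> hotel
i=7: L=foxtrot R=foxtrot -> agree -> foxtrot

Answer: delta
delta
alpha
foxtrot
lima
alpha
hotel
foxtrot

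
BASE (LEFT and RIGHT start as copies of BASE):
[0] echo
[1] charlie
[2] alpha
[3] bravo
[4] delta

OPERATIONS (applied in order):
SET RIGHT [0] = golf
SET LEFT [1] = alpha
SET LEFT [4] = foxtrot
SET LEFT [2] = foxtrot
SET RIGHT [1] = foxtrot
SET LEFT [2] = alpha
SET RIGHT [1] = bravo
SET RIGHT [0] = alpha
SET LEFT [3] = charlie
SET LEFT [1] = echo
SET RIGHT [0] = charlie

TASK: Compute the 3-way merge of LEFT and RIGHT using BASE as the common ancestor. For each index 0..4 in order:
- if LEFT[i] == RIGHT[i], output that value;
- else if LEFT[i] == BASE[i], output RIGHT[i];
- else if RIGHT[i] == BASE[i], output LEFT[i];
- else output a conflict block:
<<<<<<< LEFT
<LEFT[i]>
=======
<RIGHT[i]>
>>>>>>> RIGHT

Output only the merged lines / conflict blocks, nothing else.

Answer: charlie
<<<<<<< LEFT
echo
=======
bravo
>>>>>>> RIGHT
alpha
charlie
foxtrot

Derivation:
Final LEFT:  [echo, echo, alpha, charlie, foxtrot]
Final RIGHT: [charlie, bravo, alpha, bravo, delta]
i=0: L=echo=BASE, R=charlie -> take RIGHT -> charlie
i=1: BASE=charlie L=echo R=bravo all differ -> CONFLICT
i=2: L=alpha R=alpha -> agree -> alpha
i=3: L=charlie, R=bravo=BASE -> take LEFT -> charlie
i=4: L=foxtrot, R=delta=BASE -> take LEFT -> foxtrot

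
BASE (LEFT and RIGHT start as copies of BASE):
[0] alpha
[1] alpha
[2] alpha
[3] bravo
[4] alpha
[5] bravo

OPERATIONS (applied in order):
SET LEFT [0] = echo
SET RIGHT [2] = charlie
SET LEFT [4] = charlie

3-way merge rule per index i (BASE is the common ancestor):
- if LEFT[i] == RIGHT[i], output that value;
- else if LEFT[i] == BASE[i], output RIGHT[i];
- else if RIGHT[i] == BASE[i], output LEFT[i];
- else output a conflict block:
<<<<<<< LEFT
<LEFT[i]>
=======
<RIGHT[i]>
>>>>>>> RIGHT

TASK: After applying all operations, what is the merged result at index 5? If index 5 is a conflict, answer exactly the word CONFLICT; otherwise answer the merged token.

Final LEFT:  [echo, alpha, alpha, bravo, charlie, bravo]
Final RIGHT: [alpha, alpha, charlie, bravo, alpha, bravo]
i=0: L=echo, R=alpha=BASE -> take LEFT -> echo
i=1: L=alpha R=alpha -> agree -> alpha
i=2: L=alpha=BASE, R=charlie -> take RIGHT -> charlie
i=3: L=bravo R=bravo -> agree -> bravo
i=4: L=charlie, R=alpha=BASE -> take LEFT -> charlie
i=5: L=bravo R=bravo -> agree -> bravo
Index 5 -> bravo

Answer: bravo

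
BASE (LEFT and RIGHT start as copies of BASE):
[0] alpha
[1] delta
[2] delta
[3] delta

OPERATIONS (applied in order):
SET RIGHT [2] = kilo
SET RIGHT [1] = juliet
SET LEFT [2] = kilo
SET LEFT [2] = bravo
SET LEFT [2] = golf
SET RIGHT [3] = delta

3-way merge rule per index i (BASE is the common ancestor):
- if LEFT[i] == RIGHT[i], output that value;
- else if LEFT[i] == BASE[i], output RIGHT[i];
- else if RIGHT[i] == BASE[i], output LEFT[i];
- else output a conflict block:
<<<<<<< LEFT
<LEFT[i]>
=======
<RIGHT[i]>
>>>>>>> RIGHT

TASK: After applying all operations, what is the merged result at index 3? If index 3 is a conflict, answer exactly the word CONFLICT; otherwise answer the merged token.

Answer: delta

Derivation:
Final LEFT:  [alpha, delta, golf, delta]
Final RIGHT: [alpha, juliet, kilo, delta]
i=0: L=alpha R=alpha -> agree -> alpha
i=1: L=delta=BASE, R=juliet -> take RIGHT -> juliet
i=2: BASE=delta L=golf R=kilo all differ -> CONFLICT
i=3: L=delta R=delta -> agree -> delta
Index 3 -> delta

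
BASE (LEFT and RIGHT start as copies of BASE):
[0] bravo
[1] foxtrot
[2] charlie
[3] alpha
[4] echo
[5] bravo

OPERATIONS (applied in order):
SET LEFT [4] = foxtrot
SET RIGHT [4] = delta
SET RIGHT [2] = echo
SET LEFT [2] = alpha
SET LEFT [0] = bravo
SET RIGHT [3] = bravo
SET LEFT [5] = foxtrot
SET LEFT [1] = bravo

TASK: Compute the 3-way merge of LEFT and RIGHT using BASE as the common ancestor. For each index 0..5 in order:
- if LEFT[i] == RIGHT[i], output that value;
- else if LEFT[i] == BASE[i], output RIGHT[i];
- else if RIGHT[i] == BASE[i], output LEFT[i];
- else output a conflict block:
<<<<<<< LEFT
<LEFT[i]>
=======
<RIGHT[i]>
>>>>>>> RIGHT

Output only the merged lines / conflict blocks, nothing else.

Answer: bravo
bravo
<<<<<<< LEFT
alpha
=======
echo
>>>>>>> RIGHT
bravo
<<<<<<< LEFT
foxtrot
=======
delta
>>>>>>> RIGHT
foxtrot

Derivation:
Final LEFT:  [bravo, bravo, alpha, alpha, foxtrot, foxtrot]
Final RIGHT: [bravo, foxtrot, echo, bravo, delta, bravo]
i=0: L=bravo R=bravo -> agree -> bravo
i=1: L=bravo, R=foxtrot=BASE -> take LEFT -> bravo
i=2: BASE=charlie L=alpha R=echo all differ -> CONFLICT
i=3: L=alpha=BASE, R=bravo -> take RIGHT -> bravo
i=4: BASE=echo L=foxtrot R=delta all differ -> CONFLICT
i=5: L=foxtrot, R=bravo=BASE -> take LEFT -> foxtrot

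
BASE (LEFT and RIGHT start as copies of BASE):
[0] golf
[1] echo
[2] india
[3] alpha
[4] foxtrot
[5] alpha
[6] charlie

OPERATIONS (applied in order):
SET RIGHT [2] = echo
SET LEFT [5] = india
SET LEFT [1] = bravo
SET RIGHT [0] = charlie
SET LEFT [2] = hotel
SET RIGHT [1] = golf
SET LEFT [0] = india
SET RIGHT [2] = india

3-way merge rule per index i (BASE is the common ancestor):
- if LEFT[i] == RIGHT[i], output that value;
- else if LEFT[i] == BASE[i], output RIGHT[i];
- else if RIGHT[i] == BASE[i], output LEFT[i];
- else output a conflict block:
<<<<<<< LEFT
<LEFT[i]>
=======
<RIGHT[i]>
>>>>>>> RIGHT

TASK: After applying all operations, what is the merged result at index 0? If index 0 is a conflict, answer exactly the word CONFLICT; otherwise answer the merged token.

Final LEFT:  [india, bravo, hotel, alpha, foxtrot, india, charlie]
Final RIGHT: [charlie, golf, india, alpha, foxtrot, alpha, charlie]
i=0: BASE=golf L=india R=charlie all differ -> CONFLICT
i=1: BASE=echo L=bravo R=golf all differ -> CONFLICT
i=2: L=hotel, R=india=BASE -> take LEFT -> hotel
i=3: L=alpha R=alpha -> agree -> alpha
i=4: L=foxtrot R=foxtrot -> agree -> foxtrot
i=5: L=india, R=alpha=BASE -> take LEFT -> india
i=6: L=charlie R=charlie -> agree -> charlie
Index 0 -> CONFLICT

Answer: CONFLICT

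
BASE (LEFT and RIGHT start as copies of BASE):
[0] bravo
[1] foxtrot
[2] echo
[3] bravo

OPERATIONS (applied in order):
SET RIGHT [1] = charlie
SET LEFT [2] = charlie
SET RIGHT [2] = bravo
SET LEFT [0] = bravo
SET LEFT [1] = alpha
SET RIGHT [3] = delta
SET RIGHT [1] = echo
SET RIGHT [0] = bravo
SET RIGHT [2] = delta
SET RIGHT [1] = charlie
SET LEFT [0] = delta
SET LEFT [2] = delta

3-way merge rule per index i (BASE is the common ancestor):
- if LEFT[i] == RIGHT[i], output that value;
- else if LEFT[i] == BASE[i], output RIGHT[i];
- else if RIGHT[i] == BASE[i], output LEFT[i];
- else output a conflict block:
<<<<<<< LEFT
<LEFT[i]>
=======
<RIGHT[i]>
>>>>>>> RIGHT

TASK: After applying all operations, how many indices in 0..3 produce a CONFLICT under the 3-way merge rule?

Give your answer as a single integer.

Final LEFT:  [delta, alpha, delta, bravo]
Final RIGHT: [bravo, charlie, delta, delta]
i=0: L=delta, R=bravo=BASE -> take LEFT -> delta
i=1: BASE=foxtrot L=alpha R=charlie all differ -> CONFLICT
i=2: L=delta R=delta -> agree -> delta
i=3: L=bravo=BASE, R=delta -> take RIGHT -> delta
Conflict count: 1

Answer: 1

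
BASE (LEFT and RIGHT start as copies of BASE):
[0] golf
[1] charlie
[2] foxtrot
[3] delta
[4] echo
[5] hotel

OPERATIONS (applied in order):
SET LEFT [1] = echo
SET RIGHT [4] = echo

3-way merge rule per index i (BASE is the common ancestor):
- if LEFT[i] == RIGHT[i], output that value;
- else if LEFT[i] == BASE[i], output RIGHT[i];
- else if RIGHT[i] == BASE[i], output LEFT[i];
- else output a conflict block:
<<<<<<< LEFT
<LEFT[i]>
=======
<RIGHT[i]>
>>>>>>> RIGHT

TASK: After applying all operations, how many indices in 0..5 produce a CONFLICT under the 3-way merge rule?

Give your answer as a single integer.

Answer: 0

Derivation:
Final LEFT:  [golf, echo, foxtrot, delta, echo, hotel]
Final RIGHT: [golf, charlie, foxtrot, delta, echo, hotel]
i=0: L=golf R=golf -> agree -> golf
i=1: L=echo, R=charlie=BASE -> take LEFT -> echo
i=2: L=foxtrot R=foxtrot -> agree -> foxtrot
i=3: L=delta R=delta -> agree -> delta
i=4: L=echo R=echo -> agree -> echo
i=5: L=hotel R=hotel -> agree -> hotel
Conflict count: 0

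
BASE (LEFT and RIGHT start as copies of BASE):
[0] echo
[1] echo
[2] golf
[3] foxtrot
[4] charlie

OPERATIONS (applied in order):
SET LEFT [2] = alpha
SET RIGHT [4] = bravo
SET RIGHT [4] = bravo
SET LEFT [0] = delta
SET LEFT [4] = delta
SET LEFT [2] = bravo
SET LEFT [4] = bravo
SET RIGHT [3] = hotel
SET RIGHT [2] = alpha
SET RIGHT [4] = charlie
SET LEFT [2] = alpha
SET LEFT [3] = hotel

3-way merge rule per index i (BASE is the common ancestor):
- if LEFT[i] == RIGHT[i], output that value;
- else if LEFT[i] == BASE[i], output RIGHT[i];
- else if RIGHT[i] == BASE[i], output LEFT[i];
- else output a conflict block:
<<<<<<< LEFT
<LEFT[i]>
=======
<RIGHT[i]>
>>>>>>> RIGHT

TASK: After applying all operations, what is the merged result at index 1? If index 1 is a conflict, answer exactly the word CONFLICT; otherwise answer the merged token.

Final LEFT:  [delta, echo, alpha, hotel, bravo]
Final RIGHT: [echo, echo, alpha, hotel, charlie]
i=0: L=delta, R=echo=BASE -> take LEFT -> delta
i=1: L=echo R=echo -> agree -> echo
i=2: L=alpha R=alpha -> agree -> alpha
i=3: L=hotel R=hotel -> agree -> hotel
i=4: L=bravo, R=charlie=BASE -> take LEFT -> bravo
Index 1 -> echo

Answer: echo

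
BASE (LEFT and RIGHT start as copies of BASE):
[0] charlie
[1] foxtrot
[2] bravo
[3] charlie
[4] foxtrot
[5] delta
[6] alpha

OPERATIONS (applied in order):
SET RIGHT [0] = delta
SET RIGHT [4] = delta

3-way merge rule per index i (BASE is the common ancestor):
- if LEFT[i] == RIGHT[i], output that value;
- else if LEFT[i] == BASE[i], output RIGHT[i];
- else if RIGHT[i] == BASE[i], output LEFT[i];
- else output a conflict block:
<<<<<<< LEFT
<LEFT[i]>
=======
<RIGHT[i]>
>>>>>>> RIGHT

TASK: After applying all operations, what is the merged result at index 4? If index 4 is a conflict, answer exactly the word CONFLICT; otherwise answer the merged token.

Final LEFT:  [charlie, foxtrot, bravo, charlie, foxtrot, delta, alpha]
Final RIGHT: [delta, foxtrot, bravo, charlie, delta, delta, alpha]
i=0: L=charlie=BASE, R=delta -> take RIGHT -> delta
i=1: L=foxtrot R=foxtrot -> agree -> foxtrot
i=2: L=bravo R=bravo -> agree -> bravo
i=3: L=charlie R=charlie -> agree -> charlie
i=4: L=foxtrot=BASE, R=delta -> take RIGHT -> delta
i=5: L=delta R=delta -> agree -> delta
i=6: L=alpha R=alpha -> agree -> alpha
Index 4 -> delta

Answer: delta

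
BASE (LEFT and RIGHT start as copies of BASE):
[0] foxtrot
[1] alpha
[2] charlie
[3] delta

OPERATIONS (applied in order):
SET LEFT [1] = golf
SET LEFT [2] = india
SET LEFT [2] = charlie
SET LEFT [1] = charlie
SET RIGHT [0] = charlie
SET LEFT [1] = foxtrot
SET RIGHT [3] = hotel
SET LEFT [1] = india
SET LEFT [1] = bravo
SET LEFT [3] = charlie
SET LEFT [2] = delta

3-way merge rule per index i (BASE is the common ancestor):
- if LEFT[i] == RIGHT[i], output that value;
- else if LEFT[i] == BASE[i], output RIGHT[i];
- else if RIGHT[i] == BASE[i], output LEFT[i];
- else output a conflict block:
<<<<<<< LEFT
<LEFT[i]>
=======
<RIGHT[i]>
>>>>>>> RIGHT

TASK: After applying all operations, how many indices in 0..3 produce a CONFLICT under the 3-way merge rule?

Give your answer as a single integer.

Final LEFT:  [foxtrot, bravo, delta, charlie]
Final RIGHT: [charlie, alpha, charlie, hotel]
i=0: L=foxtrot=BASE, R=charlie -> take RIGHT -> charlie
i=1: L=bravo, R=alpha=BASE -> take LEFT -> bravo
i=2: L=delta, R=charlie=BASE -> take LEFT -> delta
i=3: BASE=delta L=charlie R=hotel all differ -> CONFLICT
Conflict count: 1

Answer: 1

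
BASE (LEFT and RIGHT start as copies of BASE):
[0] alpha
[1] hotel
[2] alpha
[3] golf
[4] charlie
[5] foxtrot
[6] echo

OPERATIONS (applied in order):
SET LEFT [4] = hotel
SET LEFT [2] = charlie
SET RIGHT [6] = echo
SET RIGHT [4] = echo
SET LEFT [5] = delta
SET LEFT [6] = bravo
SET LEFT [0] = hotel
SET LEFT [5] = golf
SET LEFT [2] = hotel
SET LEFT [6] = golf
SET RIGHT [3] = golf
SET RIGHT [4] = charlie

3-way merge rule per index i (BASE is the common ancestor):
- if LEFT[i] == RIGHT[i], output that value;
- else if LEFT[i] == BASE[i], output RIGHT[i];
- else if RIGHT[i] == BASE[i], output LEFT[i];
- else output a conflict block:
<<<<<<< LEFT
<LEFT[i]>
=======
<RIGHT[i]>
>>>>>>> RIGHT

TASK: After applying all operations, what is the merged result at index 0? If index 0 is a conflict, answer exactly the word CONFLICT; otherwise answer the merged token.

Final LEFT:  [hotel, hotel, hotel, golf, hotel, golf, golf]
Final RIGHT: [alpha, hotel, alpha, golf, charlie, foxtrot, echo]
i=0: L=hotel, R=alpha=BASE -> take LEFT -> hotel
i=1: L=hotel R=hotel -> agree -> hotel
i=2: L=hotel, R=alpha=BASE -> take LEFT -> hotel
i=3: L=golf R=golf -> agree -> golf
i=4: L=hotel, R=charlie=BASE -> take LEFT -> hotel
i=5: L=golf, R=foxtrot=BASE -> take LEFT -> golf
i=6: L=golf, R=echo=BASE -> take LEFT -> golf
Index 0 -> hotel

Answer: hotel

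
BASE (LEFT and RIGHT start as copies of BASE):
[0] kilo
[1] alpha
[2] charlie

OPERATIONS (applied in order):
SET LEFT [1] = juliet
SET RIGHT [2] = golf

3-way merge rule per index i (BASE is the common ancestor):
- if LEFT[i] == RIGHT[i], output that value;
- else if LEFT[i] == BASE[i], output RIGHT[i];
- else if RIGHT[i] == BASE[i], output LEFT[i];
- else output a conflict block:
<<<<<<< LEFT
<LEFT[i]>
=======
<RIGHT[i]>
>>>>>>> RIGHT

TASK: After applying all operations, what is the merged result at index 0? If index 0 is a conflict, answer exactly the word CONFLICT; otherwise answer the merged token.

Final LEFT:  [kilo, juliet, charlie]
Final RIGHT: [kilo, alpha, golf]
i=0: L=kilo R=kilo -> agree -> kilo
i=1: L=juliet, R=alpha=BASE -> take LEFT -> juliet
i=2: L=charlie=BASE, R=golf -> take RIGHT -> golf
Index 0 -> kilo

Answer: kilo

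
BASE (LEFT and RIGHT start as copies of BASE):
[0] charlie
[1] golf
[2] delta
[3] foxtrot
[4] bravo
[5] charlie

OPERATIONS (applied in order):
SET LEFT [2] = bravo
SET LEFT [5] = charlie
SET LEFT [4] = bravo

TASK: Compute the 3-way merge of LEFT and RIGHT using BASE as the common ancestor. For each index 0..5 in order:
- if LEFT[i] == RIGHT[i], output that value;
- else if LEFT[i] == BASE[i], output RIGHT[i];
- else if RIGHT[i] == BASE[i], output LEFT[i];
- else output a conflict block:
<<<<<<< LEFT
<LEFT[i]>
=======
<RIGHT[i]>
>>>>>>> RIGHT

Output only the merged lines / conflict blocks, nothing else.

Answer: charlie
golf
bravo
foxtrot
bravo
charlie

Derivation:
Final LEFT:  [charlie, golf, bravo, foxtrot, bravo, charlie]
Final RIGHT: [charlie, golf, delta, foxtrot, bravo, charlie]
i=0: L=charlie R=charlie -> agree -> charlie
i=1: L=golf R=golf -> agree -> golf
i=2: L=bravo, R=delta=BASE -> take LEFT -> bravo
i=3: L=foxtrot R=foxtrot -> agree -> foxtrot
i=4: L=bravo R=bravo -> agree -> bravo
i=5: L=charlie R=charlie -> agree -> charlie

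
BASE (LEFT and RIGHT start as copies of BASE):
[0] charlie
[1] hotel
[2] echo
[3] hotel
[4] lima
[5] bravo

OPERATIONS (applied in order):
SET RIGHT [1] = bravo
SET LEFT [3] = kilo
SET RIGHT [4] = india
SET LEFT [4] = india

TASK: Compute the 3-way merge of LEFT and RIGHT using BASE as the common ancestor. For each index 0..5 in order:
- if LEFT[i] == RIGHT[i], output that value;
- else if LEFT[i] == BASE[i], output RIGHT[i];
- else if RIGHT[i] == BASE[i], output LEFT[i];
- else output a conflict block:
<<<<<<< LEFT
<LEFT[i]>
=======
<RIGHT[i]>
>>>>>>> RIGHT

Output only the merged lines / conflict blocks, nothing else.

Final LEFT:  [charlie, hotel, echo, kilo, india, bravo]
Final RIGHT: [charlie, bravo, echo, hotel, india, bravo]
i=0: L=charlie R=charlie -> agree -> charlie
i=1: L=hotel=BASE, R=bravo -> take RIGHT -> bravo
i=2: L=echo R=echo -> agree -> echo
i=3: L=kilo, R=hotel=BASE -> take LEFT -> kilo
i=4: L=india R=india -> agree -> india
i=5: L=bravo R=bravo -> agree -> bravo

Answer: charlie
bravo
echo
kilo
india
bravo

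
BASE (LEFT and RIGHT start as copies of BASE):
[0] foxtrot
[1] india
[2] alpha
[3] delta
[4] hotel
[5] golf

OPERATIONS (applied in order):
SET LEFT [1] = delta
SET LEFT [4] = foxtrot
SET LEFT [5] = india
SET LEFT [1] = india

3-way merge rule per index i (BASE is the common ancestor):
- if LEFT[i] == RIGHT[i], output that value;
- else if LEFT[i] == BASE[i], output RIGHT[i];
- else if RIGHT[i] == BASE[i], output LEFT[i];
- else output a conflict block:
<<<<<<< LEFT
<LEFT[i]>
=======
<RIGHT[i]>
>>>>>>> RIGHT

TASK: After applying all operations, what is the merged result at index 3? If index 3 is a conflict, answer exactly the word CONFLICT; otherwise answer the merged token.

Final LEFT:  [foxtrot, india, alpha, delta, foxtrot, india]
Final RIGHT: [foxtrot, india, alpha, delta, hotel, golf]
i=0: L=foxtrot R=foxtrot -> agree -> foxtrot
i=1: L=india R=india -> agree -> india
i=2: L=alpha R=alpha -> agree -> alpha
i=3: L=delta R=delta -> agree -> delta
i=4: L=foxtrot, R=hotel=BASE -> take LEFT -> foxtrot
i=5: L=india, R=golf=BASE -> take LEFT -> india
Index 3 -> delta

Answer: delta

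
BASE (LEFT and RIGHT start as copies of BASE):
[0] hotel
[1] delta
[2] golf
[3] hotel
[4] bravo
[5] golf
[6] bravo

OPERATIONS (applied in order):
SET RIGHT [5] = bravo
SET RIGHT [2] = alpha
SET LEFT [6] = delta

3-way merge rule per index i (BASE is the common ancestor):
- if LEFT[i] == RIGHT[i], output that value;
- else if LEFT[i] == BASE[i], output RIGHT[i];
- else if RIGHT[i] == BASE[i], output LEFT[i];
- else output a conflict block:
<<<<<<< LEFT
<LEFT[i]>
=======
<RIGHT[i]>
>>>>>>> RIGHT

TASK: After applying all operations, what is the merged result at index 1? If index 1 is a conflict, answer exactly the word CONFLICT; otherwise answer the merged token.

Final LEFT:  [hotel, delta, golf, hotel, bravo, golf, delta]
Final RIGHT: [hotel, delta, alpha, hotel, bravo, bravo, bravo]
i=0: L=hotel R=hotel -> agree -> hotel
i=1: L=delta R=delta -> agree -> delta
i=2: L=golf=BASE, R=alpha -> take RIGHT -> alpha
i=3: L=hotel R=hotel -> agree -> hotel
i=4: L=bravo R=bravo -> agree -> bravo
i=5: L=golf=BASE, R=bravo -> take RIGHT -> bravo
i=6: L=delta, R=bravo=BASE -> take LEFT -> delta
Index 1 -> delta

Answer: delta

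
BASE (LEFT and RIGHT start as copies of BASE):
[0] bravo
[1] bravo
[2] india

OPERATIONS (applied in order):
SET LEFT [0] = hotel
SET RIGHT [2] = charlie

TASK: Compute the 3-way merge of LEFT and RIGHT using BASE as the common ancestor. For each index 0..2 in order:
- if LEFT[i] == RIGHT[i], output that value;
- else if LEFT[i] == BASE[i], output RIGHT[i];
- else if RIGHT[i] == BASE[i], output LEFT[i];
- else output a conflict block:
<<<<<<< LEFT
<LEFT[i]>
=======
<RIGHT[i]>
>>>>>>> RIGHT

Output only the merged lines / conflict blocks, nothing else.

Final LEFT:  [hotel, bravo, india]
Final RIGHT: [bravo, bravo, charlie]
i=0: L=hotel, R=bravo=BASE -> take LEFT -> hotel
i=1: L=bravo R=bravo -> agree -> bravo
i=2: L=india=BASE, R=charlie -> take RIGHT -> charlie

Answer: hotel
bravo
charlie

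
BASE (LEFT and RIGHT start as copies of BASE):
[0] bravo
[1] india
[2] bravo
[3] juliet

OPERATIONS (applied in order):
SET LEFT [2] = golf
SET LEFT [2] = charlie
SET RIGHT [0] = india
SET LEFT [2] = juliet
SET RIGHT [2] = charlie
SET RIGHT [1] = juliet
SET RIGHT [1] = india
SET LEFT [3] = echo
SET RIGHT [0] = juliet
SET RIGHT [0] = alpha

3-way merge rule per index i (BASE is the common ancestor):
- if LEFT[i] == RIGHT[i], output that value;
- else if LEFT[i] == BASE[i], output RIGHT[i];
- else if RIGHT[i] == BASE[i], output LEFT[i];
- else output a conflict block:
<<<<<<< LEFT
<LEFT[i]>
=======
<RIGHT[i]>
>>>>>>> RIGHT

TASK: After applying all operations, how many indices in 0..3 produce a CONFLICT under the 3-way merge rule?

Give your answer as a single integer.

Answer: 1

Derivation:
Final LEFT:  [bravo, india, juliet, echo]
Final RIGHT: [alpha, india, charlie, juliet]
i=0: L=bravo=BASE, R=alpha -> take RIGHT -> alpha
i=1: L=india R=india -> agree -> india
i=2: BASE=bravo L=juliet R=charlie all differ -> CONFLICT
i=3: L=echo, R=juliet=BASE -> take LEFT -> echo
Conflict count: 1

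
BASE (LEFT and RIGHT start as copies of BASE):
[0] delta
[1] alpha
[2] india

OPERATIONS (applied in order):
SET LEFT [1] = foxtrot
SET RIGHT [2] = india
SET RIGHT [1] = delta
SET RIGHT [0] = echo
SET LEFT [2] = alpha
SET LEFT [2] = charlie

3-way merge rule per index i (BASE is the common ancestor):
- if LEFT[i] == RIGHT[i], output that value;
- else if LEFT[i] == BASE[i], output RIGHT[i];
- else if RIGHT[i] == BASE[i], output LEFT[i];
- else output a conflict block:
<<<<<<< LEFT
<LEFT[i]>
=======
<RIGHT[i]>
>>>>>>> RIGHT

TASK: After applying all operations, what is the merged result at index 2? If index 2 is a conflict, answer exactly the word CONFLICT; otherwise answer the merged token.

Final LEFT:  [delta, foxtrot, charlie]
Final RIGHT: [echo, delta, india]
i=0: L=delta=BASE, R=echo -> take RIGHT -> echo
i=1: BASE=alpha L=foxtrot R=delta all differ -> CONFLICT
i=2: L=charlie, R=india=BASE -> take LEFT -> charlie
Index 2 -> charlie

Answer: charlie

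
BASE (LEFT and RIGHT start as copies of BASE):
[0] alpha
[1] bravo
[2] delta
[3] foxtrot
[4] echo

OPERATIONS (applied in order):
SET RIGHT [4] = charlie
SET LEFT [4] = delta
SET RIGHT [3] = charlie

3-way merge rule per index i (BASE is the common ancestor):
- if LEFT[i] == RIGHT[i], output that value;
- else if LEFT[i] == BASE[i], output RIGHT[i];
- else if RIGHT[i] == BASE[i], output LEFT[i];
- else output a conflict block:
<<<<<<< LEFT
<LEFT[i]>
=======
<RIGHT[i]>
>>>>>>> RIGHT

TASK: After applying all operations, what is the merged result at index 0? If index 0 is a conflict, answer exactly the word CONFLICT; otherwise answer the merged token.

Final LEFT:  [alpha, bravo, delta, foxtrot, delta]
Final RIGHT: [alpha, bravo, delta, charlie, charlie]
i=0: L=alpha R=alpha -> agree -> alpha
i=1: L=bravo R=bravo -> agree -> bravo
i=2: L=delta R=delta -> agree -> delta
i=3: L=foxtrot=BASE, R=charlie -> take RIGHT -> charlie
i=4: BASE=echo L=delta R=charlie all differ -> CONFLICT
Index 0 -> alpha

Answer: alpha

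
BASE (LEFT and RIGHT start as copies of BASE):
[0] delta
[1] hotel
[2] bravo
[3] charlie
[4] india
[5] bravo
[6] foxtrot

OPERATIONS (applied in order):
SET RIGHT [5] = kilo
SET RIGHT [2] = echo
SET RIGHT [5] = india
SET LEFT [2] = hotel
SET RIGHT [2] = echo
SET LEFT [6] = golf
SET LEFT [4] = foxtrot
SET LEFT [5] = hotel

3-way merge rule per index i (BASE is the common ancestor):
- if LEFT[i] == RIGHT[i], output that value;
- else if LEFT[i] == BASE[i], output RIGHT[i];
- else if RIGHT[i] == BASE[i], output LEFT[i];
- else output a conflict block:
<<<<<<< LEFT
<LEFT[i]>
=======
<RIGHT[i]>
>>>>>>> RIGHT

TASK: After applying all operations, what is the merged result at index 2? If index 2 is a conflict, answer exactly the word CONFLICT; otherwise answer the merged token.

Answer: CONFLICT

Derivation:
Final LEFT:  [delta, hotel, hotel, charlie, foxtrot, hotel, golf]
Final RIGHT: [delta, hotel, echo, charlie, india, india, foxtrot]
i=0: L=delta R=delta -> agree -> delta
i=1: L=hotel R=hotel -> agree -> hotel
i=2: BASE=bravo L=hotel R=echo all differ -> CONFLICT
i=3: L=charlie R=charlie -> agree -> charlie
i=4: L=foxtrot, R=india=BASE -> take LEFT -> foxtrot
i=5: BASE=bravo L=hotel R=india all differ -> CONFLICT
i=6: L=golf, R=foxtrot=BASE -> take LEFT -> golf
Index 2 -> CONFLICT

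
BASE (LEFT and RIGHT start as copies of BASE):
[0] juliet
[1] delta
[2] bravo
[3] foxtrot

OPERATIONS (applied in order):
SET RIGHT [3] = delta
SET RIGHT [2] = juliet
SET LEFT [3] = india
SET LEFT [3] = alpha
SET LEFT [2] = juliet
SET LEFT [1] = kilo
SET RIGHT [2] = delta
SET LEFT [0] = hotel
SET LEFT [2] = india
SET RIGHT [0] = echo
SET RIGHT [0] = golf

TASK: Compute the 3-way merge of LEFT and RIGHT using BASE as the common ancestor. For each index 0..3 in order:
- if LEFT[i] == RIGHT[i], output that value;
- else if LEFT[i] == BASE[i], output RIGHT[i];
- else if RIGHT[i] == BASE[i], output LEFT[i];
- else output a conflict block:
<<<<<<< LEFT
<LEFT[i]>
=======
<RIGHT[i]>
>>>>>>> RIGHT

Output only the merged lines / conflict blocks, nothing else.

Answer: <<<<<<< LEFT
hotel
=======
golf
>>>>>>> RIGHT
kilo
<<<<<<< LEFT
india
=======
delta
>>>>>>> RIGHT
<<<<<<< LEFT
alpha
=======
delta
>>>>>>> RIGHT

Derivation:
Final LEFT:  [hotel, kilo, india, alpha]
Final RIGHT: [golf, delta, delta, delta]
i=0: BASE=juliet L=hotel R=golf all differ -> CONFLICT
i=1: L=kilo, R=delta=BASE -> take LEFT -> kilo
i=2: BASE=bravo L=india R=delta all differ -> CONFLICT
i=3: BASE=foxtrot L=alpha R=delta all differ -> CONFLICT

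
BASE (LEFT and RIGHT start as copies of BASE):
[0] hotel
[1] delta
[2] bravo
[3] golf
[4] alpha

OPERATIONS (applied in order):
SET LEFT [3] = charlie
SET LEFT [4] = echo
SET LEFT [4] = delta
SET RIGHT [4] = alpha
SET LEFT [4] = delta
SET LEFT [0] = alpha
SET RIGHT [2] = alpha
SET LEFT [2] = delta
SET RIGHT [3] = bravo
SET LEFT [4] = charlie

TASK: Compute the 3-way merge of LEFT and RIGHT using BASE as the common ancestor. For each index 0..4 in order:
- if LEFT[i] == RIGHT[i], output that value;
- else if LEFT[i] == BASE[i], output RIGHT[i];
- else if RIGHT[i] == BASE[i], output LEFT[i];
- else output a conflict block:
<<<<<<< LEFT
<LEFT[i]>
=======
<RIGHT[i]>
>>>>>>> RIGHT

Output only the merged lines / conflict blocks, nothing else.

Answer: alpha
delta
<<<<<<< LEFT
delta
=======
alpha
>>>>>>> RIGHT
<<<<<<< LEFT
charlie
=======
bravo
>>>>>>> RIGHT
charlie

Derivation:
Final LEFT:  [alpha, delta, delta, charlie, charlie]
Final RIGHT: [hotel, delta, alpha, bravo, alpha]
i=0: L=alpha, R=hotel=BASE -> take LEFT -> alpha
i=1: L=delta R=delta -> agree -> delta
i=2: BASE=bravo L=delta R=alpha all differ -> CONFLICT
i=3: BASE=golf L=charlie R=bravo all differ -> CONFLICT
i=4: L=charlie, R=alpha=BASE -> take LEFT -> charlie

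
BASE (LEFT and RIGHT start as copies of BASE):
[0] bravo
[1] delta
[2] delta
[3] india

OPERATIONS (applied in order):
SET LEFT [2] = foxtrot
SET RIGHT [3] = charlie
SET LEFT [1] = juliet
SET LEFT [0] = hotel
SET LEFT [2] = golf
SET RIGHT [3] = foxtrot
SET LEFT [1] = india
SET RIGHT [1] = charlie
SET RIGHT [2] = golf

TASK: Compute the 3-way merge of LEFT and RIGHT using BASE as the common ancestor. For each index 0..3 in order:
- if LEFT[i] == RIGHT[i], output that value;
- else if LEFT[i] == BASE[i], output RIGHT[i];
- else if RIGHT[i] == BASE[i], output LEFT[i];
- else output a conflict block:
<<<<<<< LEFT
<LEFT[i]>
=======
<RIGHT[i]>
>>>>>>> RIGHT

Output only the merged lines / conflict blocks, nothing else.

Answer: hotel
<<<<<<< LEFT
india
=======
charlie
>>>>>>> RIGHT
golf
foxtrot

Derivation:
Final LEFT:  [hotel, india, golf, india]
Final RIGHT: [bravo, charlie, golf, foxtrot]
i=0: L=hotel, R=bravo=BASE -> take LEFT -> hotel
i=1: BASE=delta L=india R=charlie all differ -> CONFLICT
i=2: L=golf R=golf -> agree -> golf
i=3: L=india=BASE, R=foxtrot -> take RIGHT -> foxtrot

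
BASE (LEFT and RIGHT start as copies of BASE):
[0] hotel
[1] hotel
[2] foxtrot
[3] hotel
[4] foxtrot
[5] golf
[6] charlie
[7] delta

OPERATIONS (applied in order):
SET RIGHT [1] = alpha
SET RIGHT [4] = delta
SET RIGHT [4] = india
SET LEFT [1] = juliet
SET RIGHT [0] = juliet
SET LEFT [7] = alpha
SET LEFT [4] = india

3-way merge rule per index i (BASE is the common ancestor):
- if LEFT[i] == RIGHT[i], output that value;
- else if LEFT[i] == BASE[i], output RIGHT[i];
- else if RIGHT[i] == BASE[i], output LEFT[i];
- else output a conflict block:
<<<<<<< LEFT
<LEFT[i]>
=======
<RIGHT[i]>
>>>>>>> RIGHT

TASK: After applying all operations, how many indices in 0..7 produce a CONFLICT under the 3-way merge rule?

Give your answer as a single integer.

Answer: 1

Derivation:
Final LEFT:  [hotel, juliet, foxtrot, hotel, india, golf, charlie, alpha]
Final RIGHT: [juliet, alpha, foxtrot, hotel, india, golf, charlie, delta]
i=0: L=hotel=BASE, R=juliet -> take RIGHT -> juliet
i=1: BASE=hotel L=juliet R=alpha all differ -> CONFLICT
i=2: L=foxtrot R=foxtrot -> agree -> foxtrot
i=3: L=hotel R=hotel -> agree -> hotel
i=4: L=india R=india -> agree -> india
i=5: L=golf R=golf -> agree -> golf
i=6: L=charlie R=charlie -> agree -> charlie
i=7: L=alpha, R=delta=BASE -> take LEFT -> alpha
Conflict count: 1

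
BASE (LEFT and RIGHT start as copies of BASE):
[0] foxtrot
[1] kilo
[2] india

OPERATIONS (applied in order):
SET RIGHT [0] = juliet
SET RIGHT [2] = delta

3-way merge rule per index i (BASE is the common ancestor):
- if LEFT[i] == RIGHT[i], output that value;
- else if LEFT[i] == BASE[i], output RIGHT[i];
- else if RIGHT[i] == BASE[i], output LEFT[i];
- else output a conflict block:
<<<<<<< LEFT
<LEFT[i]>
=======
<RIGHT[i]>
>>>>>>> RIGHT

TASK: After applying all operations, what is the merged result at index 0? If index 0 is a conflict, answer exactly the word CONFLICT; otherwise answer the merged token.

Final LEFT:  [foxtrot, kilo, india]
Final RIGHT: [juliet, kilo, delta]
i=0: L=foxtrot=BASE, R=juliet -> take RIGHT -> juliet
i=1: L=kilo R=kilo -> agree -> kilo
i=2: L=india=BASE, R=delta -> take RIGHT -> delta
Index 0 -> juliet

Answer: juliet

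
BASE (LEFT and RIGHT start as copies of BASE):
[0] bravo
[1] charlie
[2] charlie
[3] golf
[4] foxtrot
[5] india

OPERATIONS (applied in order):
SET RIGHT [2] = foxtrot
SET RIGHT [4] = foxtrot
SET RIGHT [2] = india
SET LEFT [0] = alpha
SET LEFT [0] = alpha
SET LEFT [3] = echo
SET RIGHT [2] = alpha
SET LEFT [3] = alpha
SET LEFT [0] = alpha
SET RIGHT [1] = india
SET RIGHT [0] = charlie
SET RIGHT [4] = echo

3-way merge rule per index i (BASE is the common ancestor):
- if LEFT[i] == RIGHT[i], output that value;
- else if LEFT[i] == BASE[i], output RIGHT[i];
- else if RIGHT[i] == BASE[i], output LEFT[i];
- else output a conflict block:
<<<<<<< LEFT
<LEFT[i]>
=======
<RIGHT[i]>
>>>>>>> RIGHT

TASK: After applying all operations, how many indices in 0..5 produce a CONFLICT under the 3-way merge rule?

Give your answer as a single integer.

Final LEFT:  [alpha, charlie, charlie, alpha, foxtrot, india]
Final RIGHT: [charlie, india, alpha, golf, echo, india]
i=0: BASE=bravo L=alpha R=charlie all differ -> CONFLICT
i=1: L=charlie=BASE, R=india -> take RIGHT -> india
i=2: L=charlie=BASE, R=alpha -> take RIGHT -> alpha
i=3: L=alpha, R=golf=BASE -> take LEFT -> alpha
i=4: L=foxtrot=BASE, R=echo -> take RIGHT -> echo
i=5: L=india R=india -> agree -> india
Conflict count: 1

Answer: 1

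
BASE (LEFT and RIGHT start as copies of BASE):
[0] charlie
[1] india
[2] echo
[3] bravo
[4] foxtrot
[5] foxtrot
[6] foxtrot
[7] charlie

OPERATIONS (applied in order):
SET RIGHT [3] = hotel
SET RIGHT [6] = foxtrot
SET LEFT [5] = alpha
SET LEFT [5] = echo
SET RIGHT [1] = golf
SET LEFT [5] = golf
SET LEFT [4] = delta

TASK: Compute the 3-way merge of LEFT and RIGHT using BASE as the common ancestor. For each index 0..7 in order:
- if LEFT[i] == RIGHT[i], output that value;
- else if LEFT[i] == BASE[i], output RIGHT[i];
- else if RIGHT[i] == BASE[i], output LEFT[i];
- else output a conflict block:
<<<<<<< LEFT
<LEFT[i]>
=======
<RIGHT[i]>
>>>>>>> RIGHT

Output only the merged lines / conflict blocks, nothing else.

Answer: charlie
golf
echo
hotel
delta
golf
foxtrot
charlie

Derivation:
Final LEFT:  [charlie, india, echo, bravo, delta, golf, foxtrot, charlie]
Final RIGHT: [charlie, golf, echo, hotel, foxtrot, foxtrot, foxtrot, charlie]
i=0: L=charlie R=charlie -> agree -> charlie
i=1: L=india=BASE, R=golf -> take RIGHT -> golf
i=2: L=echo R=echo -> agree -> echo
i=3: L=bravo=BASE, R=hotel -> take RIGHT -> hotel
i=4: L=delta, R=foxtrot=BASE -> take LEFT -> delta
i=5: L=golf, R=foxtrot=BASE -> take LEFT -> golf
i=6: L=foxtrot R=foxtrot -> agree -> foxtrot
i=7: L=charlie R=charlie -> agree -> charlie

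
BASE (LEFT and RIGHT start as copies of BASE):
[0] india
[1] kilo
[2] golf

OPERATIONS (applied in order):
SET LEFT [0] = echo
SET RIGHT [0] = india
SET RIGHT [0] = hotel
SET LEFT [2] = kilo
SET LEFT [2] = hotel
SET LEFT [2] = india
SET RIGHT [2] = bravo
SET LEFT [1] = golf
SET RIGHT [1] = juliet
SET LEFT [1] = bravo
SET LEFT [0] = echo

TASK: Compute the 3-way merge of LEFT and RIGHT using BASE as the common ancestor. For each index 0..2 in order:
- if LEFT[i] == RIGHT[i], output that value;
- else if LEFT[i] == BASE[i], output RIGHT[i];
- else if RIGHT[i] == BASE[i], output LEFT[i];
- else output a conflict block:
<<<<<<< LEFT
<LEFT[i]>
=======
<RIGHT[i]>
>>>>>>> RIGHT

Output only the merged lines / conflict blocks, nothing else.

Answer: <<<<<<< LEFT
echo
=======
hotel
>>>>>>> RIGHT
<<<<<<< LEFT
bravo
=======
juliet
>>>>>>> RIGHT
<<<<<<< LEFT
india
=======
bravo
>>>>>>> RIGHT

Derivation:
Final LEFT:  [echo, bravo, india]
Final RIGHT: [hotel, juliet, bravo]
i=0: BASE=india L=echo R=hotel all differ -> CONFLICT
i=1: BASE=kilo L=bravo R=juliet all differ -> CONFLICT
i=2: BASE=golf L=india R=bravo all differ -> CONFLICT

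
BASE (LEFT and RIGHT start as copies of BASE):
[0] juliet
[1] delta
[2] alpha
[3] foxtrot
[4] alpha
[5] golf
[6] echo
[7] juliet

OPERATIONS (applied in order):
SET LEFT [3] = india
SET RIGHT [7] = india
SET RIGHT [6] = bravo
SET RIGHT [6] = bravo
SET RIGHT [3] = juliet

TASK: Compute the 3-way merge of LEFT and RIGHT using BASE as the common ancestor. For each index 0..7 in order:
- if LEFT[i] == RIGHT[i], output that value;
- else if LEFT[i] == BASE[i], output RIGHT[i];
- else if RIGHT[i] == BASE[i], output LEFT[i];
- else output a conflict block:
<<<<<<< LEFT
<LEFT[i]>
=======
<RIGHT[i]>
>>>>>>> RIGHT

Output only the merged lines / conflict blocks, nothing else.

Answer: juliet
delta
alpha
<<<<<<< LEFT
india
=======
juliet
>>>>>>> RIGHT
alpha
golf
bravo
india

Derivation:
Final LEFT:  [juliet, delta, alpha, india, alpha, golf, echo, juliet]
Final RIGHT: [juliet, delta, alpha, juliet, alpha, golf, bravo, india]
i=0: L=juliet R=juliet -> agree -> juliet
i=1: L=delta R=delta -> agree -> delta
i=2: L=alpha R=alpha -> agree -> alpha
i=3: BASE=foxtrot L=india R=juliet all differ -> CONFLICT
i=4: L=alpha R=alpha -> agree -> alpha
i=5: L=golf R=golf -> agree -> golf
i=6: L=echo=BASE, R=bravo -> take RIGHT -> bravo
i=7: L=juliet=BASE, R=india -> take RIGHT -> india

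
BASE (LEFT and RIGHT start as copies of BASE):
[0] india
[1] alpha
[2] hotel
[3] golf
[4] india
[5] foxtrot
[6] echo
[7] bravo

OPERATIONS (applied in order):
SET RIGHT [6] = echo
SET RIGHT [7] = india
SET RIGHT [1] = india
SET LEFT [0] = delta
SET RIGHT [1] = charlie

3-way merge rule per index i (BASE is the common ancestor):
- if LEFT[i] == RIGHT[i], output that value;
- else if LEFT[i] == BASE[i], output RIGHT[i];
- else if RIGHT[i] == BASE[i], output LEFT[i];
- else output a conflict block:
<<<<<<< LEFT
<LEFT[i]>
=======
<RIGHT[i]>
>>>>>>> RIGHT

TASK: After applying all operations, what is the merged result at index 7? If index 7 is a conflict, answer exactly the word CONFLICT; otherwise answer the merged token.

Answer: india

Derivation:
Final LEFT:  [delta, alpha, hotel, golf, india, foxtrot, echo, bravo]
Final RIGHT: [india, charlie, hotel, golf, india, foxtrot, echo, india]
i=0: L=delta, R=india=BASE -> take LEFT -> delta
i=1: L=alpha=BASE, R=charlie -> take RIGHT -> charlie
i=2: L=hotel R=hotel -> agree -> hotel
i=3: L=golf R=golf -> agree -> golf
i=4: L=india R=india -> agree -> india
i=5: L=foxtrot R=foxtrot -> agree -> foxtrot
i=6: L=echo R=echo -> agree -> echo
i=7: L=bravo=BASE, R=india -> take RIGHT -> india
Index 7 -> india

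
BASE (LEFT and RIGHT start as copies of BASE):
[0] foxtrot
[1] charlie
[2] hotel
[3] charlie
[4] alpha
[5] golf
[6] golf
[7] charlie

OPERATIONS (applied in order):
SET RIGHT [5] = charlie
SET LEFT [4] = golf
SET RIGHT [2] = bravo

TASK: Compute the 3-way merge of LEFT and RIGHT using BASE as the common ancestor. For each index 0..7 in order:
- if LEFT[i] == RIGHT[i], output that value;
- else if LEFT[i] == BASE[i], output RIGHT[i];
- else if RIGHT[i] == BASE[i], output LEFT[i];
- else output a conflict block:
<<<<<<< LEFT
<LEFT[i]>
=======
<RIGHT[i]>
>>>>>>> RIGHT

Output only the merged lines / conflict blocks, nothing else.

Final LEFT:  [foxtrot, charlie, hotel, charlie, golf, golf, golf, charlie]
Final RIGHT: [foxtrot, charlie, bravo, charlie, alpha, charlie, golf, charlie]
i=0: L=foxtrot R=foxtrot -> agree -> foxtrot
i=1: L=charlie R=charlie -> agree -> charlie
i=2: L=hotel=BASE, R=bravo -> take RIGHT -> bravo
i=3: L=charlie R=charlie -> agree -> charlie
i=4: L=golf, R=alpha=BASE -> take LEFT -> golf
i=5: L=golf=BASE, R=charlie -> take RIGHT -> charlie
i=6: L=golf R=golf -> agree -> golf
i=7: L=charlie R=charlie -> agree -> charlie

Answer: foxtrot
charlie
bravo
charlie
golf
charlie
golf
charlie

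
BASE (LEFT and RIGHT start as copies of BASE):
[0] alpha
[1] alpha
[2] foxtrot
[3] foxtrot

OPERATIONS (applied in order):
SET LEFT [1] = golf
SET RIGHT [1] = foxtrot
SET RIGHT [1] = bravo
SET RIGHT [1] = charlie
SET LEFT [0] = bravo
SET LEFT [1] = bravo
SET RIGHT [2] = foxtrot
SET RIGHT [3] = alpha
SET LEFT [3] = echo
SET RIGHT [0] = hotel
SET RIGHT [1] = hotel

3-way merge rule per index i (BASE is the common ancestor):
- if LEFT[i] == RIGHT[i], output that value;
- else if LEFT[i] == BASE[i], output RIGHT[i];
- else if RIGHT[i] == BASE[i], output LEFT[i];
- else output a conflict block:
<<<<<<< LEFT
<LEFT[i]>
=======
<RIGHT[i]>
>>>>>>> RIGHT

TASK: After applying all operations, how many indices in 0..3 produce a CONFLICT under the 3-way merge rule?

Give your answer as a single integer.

Answer: 3

Derivation:
Final LEFT:  [bravo, bravo, foxtrot, echo]
Final RIGHT: [hotel, hotel, foxtrot, alpha]
i=0: BASE=alpha L=bravo R=hotel all differ -> CONFLICT
i=1: BASE=alpha L=bravo R=hotel all differ -> CONFLICT
i=2: L=foxtrot R=foxtrot -> agree -> foxtrot
i=3: BASE=foxtrot L=echo R=alpha all differ -> CONFLICT
Conflict count: 3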